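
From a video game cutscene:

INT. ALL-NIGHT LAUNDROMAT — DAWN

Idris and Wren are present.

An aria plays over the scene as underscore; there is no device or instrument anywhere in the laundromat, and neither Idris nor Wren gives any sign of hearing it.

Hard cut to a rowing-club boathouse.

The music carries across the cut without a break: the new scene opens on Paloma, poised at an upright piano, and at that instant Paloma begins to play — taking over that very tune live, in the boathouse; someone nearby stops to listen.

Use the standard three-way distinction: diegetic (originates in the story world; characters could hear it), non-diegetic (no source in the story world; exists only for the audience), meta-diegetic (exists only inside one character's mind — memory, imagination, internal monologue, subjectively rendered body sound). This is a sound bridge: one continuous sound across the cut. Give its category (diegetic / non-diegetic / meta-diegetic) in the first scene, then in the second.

non-diegetic, diegetic

Scene one: there's no in-world source anywhere and no character hears it — underscore for the audience only → non-diegetic.
Scene two: from the moment Paloma starts playing, the tune is being performed on an upright piano inside the story world and another character hears it → diegetic.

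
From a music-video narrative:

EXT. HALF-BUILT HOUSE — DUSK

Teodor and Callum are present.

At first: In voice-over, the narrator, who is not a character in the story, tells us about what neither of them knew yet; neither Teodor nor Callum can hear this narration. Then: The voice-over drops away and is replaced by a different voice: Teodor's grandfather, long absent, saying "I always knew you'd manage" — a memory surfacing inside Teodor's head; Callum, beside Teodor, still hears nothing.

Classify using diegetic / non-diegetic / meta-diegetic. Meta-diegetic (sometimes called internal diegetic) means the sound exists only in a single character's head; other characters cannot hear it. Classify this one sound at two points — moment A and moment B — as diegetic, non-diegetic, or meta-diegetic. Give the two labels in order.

non-diegetic, meta-diegetic

Moment A: the external narrator addresses only the audience — outside the story world → non-diegetic.
Moment B: the replacement voice is a memory inside Teodor's mind specifically → meta-diegetic.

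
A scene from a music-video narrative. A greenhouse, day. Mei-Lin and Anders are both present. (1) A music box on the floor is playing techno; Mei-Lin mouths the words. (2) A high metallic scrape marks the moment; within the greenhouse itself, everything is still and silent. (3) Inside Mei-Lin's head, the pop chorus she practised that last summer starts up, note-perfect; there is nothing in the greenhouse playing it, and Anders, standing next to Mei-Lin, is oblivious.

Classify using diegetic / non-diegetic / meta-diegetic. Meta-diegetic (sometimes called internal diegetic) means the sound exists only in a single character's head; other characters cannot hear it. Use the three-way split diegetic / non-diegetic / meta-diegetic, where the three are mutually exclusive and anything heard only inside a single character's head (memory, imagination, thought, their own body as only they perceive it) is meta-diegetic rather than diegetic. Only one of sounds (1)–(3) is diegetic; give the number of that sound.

(1) the music comes from an on-screen device that Mei-Lin responds to → diegetic.
Sound (2): an editorial stinger — it belongs to the cut, not the story world, so non-diegetic.
Sound (3): it lives in Mei-Lin's subjectivity, not in the greenhouse, so meta-diegetic.
Only (1) is diegetic.

1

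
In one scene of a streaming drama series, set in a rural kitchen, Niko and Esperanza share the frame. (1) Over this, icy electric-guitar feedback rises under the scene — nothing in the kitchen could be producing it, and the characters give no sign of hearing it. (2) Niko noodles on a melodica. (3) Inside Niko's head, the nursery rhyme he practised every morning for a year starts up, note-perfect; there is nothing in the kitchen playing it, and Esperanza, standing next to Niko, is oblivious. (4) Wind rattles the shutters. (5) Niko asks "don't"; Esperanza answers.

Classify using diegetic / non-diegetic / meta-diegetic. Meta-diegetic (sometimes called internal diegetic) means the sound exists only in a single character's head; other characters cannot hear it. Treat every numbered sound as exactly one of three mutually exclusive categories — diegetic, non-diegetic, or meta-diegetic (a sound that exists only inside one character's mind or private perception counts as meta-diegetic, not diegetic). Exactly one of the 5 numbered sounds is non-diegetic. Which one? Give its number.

1

(1) is non-diegetic: it has no source in the story world and no character can hear it — it's underscore.
Sound (2): a character is playing a melodica on screen, so diegetic.
(3) is meta-diegetic: it lives in Niko's subjectivity, not in the kitchen.
(4) is diegetic: wind is part of the location's real environment.
Sound (5): Niko is a character speaking aloud in the scene, so diegetic.
Only (1) is non-diegetic.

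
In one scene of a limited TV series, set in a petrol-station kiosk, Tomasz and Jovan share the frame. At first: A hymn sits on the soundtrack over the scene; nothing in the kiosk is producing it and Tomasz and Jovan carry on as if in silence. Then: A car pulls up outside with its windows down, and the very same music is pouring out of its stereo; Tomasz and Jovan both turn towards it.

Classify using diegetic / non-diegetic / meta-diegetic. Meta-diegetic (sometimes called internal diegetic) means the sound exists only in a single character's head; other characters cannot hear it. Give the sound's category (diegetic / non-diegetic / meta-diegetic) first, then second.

First: no in-world source exists and no character can hear it — underscore → non-diegetic.
Second: the car stereo is now a real source in the story world and the characters hear it → diegetic.

non-diegetic, diegetic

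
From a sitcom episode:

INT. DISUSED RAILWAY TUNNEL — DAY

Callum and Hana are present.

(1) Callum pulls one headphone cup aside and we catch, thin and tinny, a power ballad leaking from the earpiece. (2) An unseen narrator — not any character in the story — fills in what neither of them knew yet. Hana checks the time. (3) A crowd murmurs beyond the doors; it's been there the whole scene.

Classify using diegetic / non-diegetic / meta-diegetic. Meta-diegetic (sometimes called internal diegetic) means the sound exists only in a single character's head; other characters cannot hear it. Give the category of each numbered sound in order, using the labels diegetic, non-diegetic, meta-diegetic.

(1) is diegetic: the earpiece is a real device on Callum's head — source music.
(2) is non-diegetic: commentary laid over the scene from outside the fiction.
(3) it's the actual ambient sound of the location → diegetic.

diegetic, non-diegetic, diegetic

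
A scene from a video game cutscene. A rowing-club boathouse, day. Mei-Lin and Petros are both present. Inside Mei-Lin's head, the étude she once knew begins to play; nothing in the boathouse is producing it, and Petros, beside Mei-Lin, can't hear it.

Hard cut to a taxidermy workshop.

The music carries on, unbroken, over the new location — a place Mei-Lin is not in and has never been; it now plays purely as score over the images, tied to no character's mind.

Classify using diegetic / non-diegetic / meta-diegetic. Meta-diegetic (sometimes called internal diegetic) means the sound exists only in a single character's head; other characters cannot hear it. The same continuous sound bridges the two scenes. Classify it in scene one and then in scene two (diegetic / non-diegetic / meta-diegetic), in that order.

Scene one: the music exists only inside Mei-Lin's mind; Petros can't hear it → meta-diegetic.
Scene two: it's detached from Mei-Lin entirely and plays over unrelated images with no in-world source — conventional underscore → non-diegetic.

meta-diegetic, non-diegetic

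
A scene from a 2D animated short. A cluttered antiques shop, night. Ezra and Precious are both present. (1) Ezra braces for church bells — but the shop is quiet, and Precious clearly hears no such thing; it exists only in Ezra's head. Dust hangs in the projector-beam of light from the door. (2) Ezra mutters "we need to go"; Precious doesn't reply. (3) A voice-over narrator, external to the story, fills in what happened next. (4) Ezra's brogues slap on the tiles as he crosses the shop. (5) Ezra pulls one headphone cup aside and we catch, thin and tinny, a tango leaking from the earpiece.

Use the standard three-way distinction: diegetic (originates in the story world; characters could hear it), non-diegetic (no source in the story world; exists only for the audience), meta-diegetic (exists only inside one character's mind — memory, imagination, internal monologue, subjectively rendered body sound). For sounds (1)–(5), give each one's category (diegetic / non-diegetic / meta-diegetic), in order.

(1) is meta-diegetic: the sound is imagined by Ezra; nothing in the story world is producing it and Precious can't hear it.
Sound (2): spoken by a character present in the story world, so diegetic.
Sound (3): commentary laid over the scene from outside the fiction, so non-diegetic.
Sound (4): Ezra's footsteps are produced in the story world, so diegetic.
(5) is diegetic: the headphones are an on-screen source.

meta-diegetic, diegetic, non-diegetic, diegetic, diegetic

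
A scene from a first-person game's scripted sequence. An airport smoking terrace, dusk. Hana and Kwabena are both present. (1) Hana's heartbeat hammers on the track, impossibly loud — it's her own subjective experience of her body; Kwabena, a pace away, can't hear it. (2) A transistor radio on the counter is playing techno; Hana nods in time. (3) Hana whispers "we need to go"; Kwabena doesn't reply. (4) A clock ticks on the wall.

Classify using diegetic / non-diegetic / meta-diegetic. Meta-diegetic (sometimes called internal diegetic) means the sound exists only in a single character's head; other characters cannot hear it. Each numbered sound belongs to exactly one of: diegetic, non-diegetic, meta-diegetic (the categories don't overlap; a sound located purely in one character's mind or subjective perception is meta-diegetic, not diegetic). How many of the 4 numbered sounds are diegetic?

3

(1) point-of-audition from inside Hana's body; not a sound in the room → meta-diegetic.
(2) is diegetic: a transistor radio is a physical source in the scene and Hana reacts to it.
(3) is diegetic: Hana is a character speaking aloud in the scene.
Sound (4): a clock is a real object/event in the scene's world, so diegetic.
Diegetic: (2), (3), (4) — that's 3.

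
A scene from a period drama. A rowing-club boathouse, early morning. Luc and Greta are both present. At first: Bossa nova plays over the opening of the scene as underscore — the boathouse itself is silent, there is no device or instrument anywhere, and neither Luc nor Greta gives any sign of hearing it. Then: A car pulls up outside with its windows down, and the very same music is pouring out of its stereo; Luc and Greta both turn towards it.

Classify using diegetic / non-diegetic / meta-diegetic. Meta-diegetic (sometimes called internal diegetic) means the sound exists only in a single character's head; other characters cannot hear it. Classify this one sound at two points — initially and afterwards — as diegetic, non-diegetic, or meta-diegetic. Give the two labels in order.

non-diegetic, diegetic

Initially: no in-world source exists and no character can hear it — underscore → non-diegetic.
Afterwards: the car stereo is now a real source in the story world and the characters hear it → diegetic.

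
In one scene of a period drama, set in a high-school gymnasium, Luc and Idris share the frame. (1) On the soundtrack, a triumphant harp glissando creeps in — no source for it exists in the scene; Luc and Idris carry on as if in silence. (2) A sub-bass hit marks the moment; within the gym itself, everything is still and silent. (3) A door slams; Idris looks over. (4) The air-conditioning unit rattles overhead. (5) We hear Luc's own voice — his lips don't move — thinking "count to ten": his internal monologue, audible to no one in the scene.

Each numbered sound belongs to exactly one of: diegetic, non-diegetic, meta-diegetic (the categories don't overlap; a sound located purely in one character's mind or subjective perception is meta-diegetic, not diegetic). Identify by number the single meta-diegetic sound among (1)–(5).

(1) score with no on-screen or off-screen source; it exists for the audience alone → non-diegetic.
(2) it's a sound-design accent with no in-world source; no one in the scene can hear it → non-diegetic.
Sound (3): the sound comes from a door physically present in the location, so diegetic.
(4) the air-conditioning unit is part of the location's real environment → diegetic.
(5) is meta-diegetic: internal monologue — inside Luc's mind, not spoken into the scene.
Only (5) is meta-diegetic.

5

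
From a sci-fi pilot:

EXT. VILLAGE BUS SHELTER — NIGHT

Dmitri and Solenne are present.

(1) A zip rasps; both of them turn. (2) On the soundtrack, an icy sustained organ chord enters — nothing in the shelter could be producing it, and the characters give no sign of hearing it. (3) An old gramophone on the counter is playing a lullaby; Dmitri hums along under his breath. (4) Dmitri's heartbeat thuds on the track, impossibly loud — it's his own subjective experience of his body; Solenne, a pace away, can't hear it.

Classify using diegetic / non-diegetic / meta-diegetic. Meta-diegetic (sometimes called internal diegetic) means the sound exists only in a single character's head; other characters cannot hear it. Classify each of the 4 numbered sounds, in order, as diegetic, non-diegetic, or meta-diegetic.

(1) is diegetic: an in-world source (a zip); characters could hear it.
Sound (2): nothing in the shelter produces it and the characters don't hear it — pure soundtrack, so non-diegetic.
(3) is diegetic: source music from an old gramophone, which exists in the story world.
(4) is meta-diegetic: a subjective body sound — Dmitri's private perception, inaudible to Solenne.

diegetic, non-diegetic, diegetic, meta-diegetic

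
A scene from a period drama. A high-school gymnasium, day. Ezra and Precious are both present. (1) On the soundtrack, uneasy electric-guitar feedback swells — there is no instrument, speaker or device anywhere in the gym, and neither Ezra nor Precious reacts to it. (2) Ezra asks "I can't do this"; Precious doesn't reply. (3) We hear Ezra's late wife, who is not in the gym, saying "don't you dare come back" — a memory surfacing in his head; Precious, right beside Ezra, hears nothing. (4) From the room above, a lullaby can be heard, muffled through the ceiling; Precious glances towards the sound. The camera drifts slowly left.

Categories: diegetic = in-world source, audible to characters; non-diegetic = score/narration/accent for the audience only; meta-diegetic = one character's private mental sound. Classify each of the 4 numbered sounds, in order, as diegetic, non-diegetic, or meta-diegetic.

non-diegetic, diegetic, meta-diegetic, diegetic

(1) score with no on-screen or off-screen source; it exists for the audience alone → non-diegetic.
(2) is diegetic: spoken by a character present in the story world.
Sound (3): the voice is a memory playing only inside Ezra's mind; Precious can't hear it, so meta-diegetic.
(4) is diegetic: the music has an off-screen but real-world source and a character hears it.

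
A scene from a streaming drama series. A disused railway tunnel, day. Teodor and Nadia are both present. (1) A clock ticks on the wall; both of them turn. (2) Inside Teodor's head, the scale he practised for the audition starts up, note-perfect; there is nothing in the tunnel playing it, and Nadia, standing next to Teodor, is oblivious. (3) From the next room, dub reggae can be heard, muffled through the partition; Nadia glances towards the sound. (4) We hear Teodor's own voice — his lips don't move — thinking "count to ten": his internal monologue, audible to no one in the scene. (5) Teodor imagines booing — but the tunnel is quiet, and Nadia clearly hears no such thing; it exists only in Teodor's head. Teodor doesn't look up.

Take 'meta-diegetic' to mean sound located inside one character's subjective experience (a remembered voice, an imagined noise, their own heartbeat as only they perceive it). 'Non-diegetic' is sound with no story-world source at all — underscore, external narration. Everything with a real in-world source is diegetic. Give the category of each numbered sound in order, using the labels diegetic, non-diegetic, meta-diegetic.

diegetic, meta-diegetic, diegetic, meta-diegetic, meta-diegetic

Sound (1): the sound comes from a clock physically present in the location, so diegetic.
(2) is meta-diegetic: it lives in Teodor's subjectivity, not in the tunnel.
(3) it's coming from the next room — a location within the story world — and Nadia reacts → diegetic.
(4) is meta-diegetic: it's Teodor's unspoken thought, heard only by the audience via his subjectivity.
(5) is meta-diegetic: the sound is imagined by Teodor; nothing in the story world is producing it and Nadia can't hear it.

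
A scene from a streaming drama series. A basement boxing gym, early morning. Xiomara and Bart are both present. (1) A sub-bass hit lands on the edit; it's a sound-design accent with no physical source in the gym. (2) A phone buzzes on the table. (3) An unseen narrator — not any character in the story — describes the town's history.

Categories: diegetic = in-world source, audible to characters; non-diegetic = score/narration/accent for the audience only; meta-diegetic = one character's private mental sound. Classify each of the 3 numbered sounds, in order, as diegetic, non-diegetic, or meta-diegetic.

(1) nothing in the scene produces it; it's an accent added for the audience → non-diegetic.
(2) is diegetic: an in-world source (a phone); characters could hear it.
(3) commentary laid over the scene from outside the fiction → non-diegetic.

non-diegetic, diegetic, non-diegetic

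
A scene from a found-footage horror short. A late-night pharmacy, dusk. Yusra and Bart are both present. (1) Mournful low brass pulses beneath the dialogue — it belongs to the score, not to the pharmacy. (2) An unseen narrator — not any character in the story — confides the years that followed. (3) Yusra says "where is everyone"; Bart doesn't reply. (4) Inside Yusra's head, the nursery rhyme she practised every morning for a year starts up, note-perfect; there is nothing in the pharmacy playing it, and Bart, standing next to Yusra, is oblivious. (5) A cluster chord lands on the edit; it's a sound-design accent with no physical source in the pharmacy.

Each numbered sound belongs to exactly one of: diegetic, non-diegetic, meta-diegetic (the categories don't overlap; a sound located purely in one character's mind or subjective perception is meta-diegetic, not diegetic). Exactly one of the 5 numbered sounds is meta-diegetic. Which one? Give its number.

4

(1) score with no on-screen or off-screen source; it exists for the audience alone → non-diegetic.
(2) is non-diegetic: external voice-over — not a character, not heard by anyone in the scene.
Sound (3): on-screen dialogue — Yusra speaks and Bart is there to hear, so diegetic.
Sound (4): remembered music, private to Yusra — Bart is oblivious because it isn't in the room, so meta-diegetic.
(5) is non-diegetic: it's a sound-design accent with no in-world source; no one in the scene can hear it.
Only (4) is meta-diegetic.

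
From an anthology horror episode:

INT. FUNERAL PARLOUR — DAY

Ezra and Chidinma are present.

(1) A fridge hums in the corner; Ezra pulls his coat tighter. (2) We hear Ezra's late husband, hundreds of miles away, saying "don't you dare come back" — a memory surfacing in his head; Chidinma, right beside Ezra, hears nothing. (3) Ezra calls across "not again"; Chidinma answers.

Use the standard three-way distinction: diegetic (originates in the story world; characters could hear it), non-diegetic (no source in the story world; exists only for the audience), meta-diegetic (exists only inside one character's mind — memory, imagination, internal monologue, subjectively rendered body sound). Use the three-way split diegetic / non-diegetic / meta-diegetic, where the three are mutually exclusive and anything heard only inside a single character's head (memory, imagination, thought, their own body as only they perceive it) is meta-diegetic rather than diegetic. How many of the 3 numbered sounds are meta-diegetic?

(1) is diegetic: ambient/room sound belonging to the story's physical space.
(2) it's Ezra's recollection rendered as sound; the other character can't hear it → meta-diegetic.
(3) is diegetic: Ezra is a character speaking aloud in the scene.
Meta-diegetic: (2) — that's 1.

1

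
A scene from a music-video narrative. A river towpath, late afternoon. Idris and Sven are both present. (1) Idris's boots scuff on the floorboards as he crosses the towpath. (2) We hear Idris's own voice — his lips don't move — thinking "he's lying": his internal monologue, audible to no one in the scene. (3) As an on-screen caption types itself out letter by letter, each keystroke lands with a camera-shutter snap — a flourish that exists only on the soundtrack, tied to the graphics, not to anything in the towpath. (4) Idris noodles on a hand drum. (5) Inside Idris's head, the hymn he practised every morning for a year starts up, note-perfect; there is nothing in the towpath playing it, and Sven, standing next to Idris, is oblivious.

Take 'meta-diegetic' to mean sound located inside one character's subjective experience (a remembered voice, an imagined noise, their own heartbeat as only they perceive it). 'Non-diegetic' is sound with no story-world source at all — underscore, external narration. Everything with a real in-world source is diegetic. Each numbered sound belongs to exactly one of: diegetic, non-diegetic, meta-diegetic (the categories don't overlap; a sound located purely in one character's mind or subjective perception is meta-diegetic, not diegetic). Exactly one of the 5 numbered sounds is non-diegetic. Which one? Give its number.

Sound (1): it's the physical sound of Idris moving in the space, so diegetic.
(2) is meta-diegetic: internal monologue — inside Idris's mind, not spoken into the scene.
(3) is non-diegetic: the caption isn't part of the story world, so neither is the sound tied to it.
(4) is diegetic: a character is playing a hand drum on screen.
(5) is meta-diegetic: it lives in Idris's subjectivity, not in the towpath.
Only (3) is non-diegetic.

3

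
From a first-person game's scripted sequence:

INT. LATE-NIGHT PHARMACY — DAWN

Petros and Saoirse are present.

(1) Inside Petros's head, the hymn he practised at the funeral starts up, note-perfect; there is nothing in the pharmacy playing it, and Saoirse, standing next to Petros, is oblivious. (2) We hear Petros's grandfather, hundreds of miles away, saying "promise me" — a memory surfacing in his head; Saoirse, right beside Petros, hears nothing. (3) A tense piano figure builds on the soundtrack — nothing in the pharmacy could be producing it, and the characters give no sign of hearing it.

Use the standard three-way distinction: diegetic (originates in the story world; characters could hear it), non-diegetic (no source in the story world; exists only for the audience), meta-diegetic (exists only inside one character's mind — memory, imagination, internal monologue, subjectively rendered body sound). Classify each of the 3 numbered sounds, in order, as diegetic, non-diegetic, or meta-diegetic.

meta-diegetic, meta-diegetic, non-diegetic

Sound (1): the music is a memory playing inside Petros's mind alone; no real-world source, Saoirse can't hear it, so meta-diegetic.
(2) is meta-diegetic: the voice is a memory playing only inside Petros's mind; Saoirse can't hear it.
(3) score with no on-screen or off-screen source; it exists for the audience alone → non-diegetic.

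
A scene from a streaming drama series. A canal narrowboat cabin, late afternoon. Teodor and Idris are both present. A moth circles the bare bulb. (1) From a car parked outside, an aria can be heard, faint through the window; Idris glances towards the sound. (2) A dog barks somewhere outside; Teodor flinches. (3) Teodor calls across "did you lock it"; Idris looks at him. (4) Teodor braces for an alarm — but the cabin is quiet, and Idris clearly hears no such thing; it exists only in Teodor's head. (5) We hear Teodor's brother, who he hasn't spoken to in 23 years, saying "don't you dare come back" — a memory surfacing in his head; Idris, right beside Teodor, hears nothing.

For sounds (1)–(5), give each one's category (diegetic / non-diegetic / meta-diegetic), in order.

diegetic, diegetic, diegetic, meta-diegetic, meta-diegetic

(1) is diegetic: it's coming from a car parked outside — a location within the story world — and Idris reacts.
Sound (2): the sound comes from a dog physically present in the location, so diegetic.
Sound (3): on-screen dialogue — Teodor speaks and Idris is there to hear, so diegetic.
(4) is meta-diegetic: subjective to Teodor: the cabin is silent and Idris hears nothing.
(5) is meta-diegetic: the voice is a memory playing only inside Teodor's mind; Idris can't hear it.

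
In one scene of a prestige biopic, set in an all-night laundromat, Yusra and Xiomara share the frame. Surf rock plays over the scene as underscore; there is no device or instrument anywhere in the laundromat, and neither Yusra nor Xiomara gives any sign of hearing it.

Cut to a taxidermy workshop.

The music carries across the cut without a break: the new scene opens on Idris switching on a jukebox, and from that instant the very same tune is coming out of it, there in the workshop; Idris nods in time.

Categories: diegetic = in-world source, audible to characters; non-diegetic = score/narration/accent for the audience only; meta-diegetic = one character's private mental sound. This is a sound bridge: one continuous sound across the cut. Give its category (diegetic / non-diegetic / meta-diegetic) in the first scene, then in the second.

Scene one: there's no in-world source anywhere and no character hears it — underscore for the audience only → non-diegetic.
Scene two: once Idris turns on a jukebox, the music has a real source in the story world and Idris reacts to it → diegetic.

non-diegetic, diegetic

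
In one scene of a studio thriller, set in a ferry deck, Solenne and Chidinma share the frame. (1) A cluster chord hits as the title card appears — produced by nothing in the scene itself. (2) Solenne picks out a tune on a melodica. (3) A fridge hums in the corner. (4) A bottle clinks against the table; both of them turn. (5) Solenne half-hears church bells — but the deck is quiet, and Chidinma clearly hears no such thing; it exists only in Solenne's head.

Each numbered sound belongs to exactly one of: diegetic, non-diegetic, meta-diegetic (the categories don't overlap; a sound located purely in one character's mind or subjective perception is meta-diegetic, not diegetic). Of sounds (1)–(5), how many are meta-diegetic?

1

Sound (1): it's a sound-design accent with no in-world source; no one in the scene can hear it, so non-diegetic.
(2) a character is playing a melodica on screen → diegetic.
(3) it's the actual ambient sound of the location → diegetic.
Sound (4): a bottle is a real object/event in the scene's world, so diegetic.
Sound (5): Solenne alone 'hears' it — an imagined sound, not present in the space, so meta-diegetic.
So 1 of the 5 is meta-diegetic: (5).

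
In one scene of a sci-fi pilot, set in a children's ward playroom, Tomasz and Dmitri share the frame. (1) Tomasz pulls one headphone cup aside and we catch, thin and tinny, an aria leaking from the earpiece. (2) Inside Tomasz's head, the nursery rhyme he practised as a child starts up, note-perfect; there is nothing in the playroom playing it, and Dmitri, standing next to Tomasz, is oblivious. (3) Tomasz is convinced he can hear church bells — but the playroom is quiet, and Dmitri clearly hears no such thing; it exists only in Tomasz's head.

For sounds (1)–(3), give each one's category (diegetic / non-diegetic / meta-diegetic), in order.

Sound (1): the earpiece is a real device on Tomasz's head — source music, so diegetic.
Sound (2): remembered music, private to Tomasz — Dmitri is oblivious because it isn't in the room, so meta-diegetic.
Sound (3): the sound is imagined by Tomasz; nothing in the story world is producing it and Dmitri can't hear it, so meta-diegetic.

diegetic, meta-diegetic, meta-diegetic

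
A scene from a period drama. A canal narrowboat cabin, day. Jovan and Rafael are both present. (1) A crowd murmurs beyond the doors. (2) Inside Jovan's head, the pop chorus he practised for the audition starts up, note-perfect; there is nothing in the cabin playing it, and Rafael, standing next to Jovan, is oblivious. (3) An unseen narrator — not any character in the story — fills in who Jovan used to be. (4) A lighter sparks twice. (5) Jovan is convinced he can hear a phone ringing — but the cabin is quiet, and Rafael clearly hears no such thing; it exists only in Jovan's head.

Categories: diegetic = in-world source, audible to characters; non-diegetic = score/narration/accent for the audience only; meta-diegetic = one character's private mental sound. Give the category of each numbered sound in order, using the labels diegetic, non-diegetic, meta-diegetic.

diegetic, meta-diegetic, non-diegetic, diegetic, meta-diegetic

(1) a crowd is part of the location's real environment → diegetic.
(2) is meta-diegetic: the music is a memory playing inside Jovan's mind alone; no real-world source, Rafael can't hear it.
(3) commentary laid over the scene from outside the fiction → non-diegetic.
Sound (4): an in-world source (a lighter); characters could hear it, so diegetic.
Sound (5): the sound is imagined by Jovan; nothing in the story world is producing it and Rafael can't hear it, so meta-diegetic.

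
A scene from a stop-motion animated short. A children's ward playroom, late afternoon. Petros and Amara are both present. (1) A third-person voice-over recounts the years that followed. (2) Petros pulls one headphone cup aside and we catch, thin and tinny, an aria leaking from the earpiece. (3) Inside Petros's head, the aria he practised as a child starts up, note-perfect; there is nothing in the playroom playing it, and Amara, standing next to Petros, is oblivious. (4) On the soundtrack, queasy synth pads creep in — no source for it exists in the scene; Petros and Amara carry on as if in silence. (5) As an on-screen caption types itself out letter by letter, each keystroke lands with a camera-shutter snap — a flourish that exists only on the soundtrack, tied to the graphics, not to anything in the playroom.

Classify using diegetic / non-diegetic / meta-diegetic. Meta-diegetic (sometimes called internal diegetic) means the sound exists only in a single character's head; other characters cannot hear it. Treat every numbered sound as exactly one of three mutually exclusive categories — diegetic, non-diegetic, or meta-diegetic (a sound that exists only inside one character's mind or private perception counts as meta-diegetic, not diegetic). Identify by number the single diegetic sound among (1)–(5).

(1) the narrator exists outside the story world, addressing only the audience → non-diegetic.
(2) it's leaking from a physical pair of headphones in the scene → diegetic.
Sound (3): remembered music, private to Petros — Amara is oblivious because it isn't in the room, so meta-diegetic.
(4) is non-diegetic: it has no source in the story world and no character can hear it — it's underscore.
(5) is non-diegetic: sound married to a title/caption — outside the diegesis by definition.
Only (2) is diegetic.

2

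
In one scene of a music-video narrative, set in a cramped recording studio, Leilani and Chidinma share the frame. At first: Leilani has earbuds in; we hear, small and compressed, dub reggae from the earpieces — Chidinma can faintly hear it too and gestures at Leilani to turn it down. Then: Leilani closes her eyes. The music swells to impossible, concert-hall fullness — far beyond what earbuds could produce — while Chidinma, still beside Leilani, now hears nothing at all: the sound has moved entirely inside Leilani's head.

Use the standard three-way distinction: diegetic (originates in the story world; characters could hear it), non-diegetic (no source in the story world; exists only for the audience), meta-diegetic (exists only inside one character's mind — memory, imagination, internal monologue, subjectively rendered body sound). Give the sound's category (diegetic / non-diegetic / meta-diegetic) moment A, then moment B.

diegetic, meta-diegetic

Moment A: the earbuds are a physical source both characters can hear → diegetic.
Moment B: the music now exists only as Leilani's subjective experience; Chidinma can no longer hear it → meta-diegetic.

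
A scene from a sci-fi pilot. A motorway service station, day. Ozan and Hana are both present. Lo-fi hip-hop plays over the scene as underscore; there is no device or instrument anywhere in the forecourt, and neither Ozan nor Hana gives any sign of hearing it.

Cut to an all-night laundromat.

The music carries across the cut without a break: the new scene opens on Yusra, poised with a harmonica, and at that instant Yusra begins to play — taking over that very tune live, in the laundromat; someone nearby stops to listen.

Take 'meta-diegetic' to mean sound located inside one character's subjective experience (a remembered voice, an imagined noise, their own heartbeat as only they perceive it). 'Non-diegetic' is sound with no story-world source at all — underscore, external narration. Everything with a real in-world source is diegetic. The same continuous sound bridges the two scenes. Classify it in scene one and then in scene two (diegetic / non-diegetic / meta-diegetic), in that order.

Scene one: there's no in-world source anywhere and no character hears it — underscore for the audience only → non-diegetic.
Scene two: from the moment Yusra starts playing, the tune is being performed on a harmonica inside the story world and another character hears it → diegetic.

non-diegetic, diegetic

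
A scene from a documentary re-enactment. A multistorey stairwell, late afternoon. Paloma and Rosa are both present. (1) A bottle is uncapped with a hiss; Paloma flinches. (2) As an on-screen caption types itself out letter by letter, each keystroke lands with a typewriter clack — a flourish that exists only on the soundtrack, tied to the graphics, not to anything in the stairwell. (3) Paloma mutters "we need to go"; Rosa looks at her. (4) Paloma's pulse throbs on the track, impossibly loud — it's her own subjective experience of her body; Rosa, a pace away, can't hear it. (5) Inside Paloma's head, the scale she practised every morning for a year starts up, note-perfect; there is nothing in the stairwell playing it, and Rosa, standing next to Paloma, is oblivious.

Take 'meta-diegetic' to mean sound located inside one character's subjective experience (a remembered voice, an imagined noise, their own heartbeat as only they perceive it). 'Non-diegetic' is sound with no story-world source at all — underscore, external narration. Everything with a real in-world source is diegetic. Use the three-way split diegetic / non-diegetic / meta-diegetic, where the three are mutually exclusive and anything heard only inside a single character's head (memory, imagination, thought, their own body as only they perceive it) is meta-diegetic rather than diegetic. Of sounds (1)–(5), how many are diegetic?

2

(1) is diegetic: the sound comes from a bottle physically present in the location.
(2) sound married to a title/caption — outside the diegesis by definition → non-diegetic.
(3) is diegetic: spoken by a character present in the story world.
(4) point-of-audition from inside Paloma's body; not a sound in the room → meta-diegetic.
(5) it lives in Paloma's subjectivity, not in the stairwell → meta-diegetic.
So 2 of the 5 are diegetic: (1), (3).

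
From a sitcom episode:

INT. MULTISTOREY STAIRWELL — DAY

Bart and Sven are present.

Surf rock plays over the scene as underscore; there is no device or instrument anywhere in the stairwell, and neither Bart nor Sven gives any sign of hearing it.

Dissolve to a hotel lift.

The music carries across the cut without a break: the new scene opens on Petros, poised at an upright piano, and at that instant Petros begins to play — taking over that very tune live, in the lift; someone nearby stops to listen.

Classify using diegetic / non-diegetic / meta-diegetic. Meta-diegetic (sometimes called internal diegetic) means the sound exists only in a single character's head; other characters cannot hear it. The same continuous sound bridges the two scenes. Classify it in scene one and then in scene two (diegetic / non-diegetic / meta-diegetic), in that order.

Scene one: there's no in-world source anywhere and no character hears it — underscore for the audience only → non-diegetic.
Scene two: from the moment Petros starts playing, the tune is being performed on an upright piano inside the story world and another character hears it → diegetic.

non-diegetic, diegetic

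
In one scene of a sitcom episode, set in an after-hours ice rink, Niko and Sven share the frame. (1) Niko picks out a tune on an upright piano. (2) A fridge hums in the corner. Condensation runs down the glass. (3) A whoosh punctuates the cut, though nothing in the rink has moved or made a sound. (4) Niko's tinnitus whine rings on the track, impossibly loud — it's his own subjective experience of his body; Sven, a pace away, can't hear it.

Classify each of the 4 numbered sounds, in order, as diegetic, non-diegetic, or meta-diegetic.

(1) is diegetic: a character is playing an upright piano on screen.
Sound (2): a fridge is part of the location's real environment, so diegetic.
Sound (3): it's a sound-design accent with no in-world source; no one in the scene can hear it, so non-diegetic.
(4) is meta-diegetic: a subjective body sound — Niko's private perception, inaudible to Sven.

diegetic, diegetic, non-diegetic, meta-diegetic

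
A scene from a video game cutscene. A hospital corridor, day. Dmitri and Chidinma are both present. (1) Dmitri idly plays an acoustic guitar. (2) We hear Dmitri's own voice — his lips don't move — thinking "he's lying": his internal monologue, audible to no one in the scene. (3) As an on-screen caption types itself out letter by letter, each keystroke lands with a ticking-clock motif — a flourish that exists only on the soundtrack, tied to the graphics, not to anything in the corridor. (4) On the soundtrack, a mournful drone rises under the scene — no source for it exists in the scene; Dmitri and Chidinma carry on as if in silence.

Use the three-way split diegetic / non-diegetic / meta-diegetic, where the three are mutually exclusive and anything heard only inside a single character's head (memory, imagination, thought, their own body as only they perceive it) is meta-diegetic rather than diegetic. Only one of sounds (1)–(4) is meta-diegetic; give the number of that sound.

Sound (1): the instrument and the performer are both in the scene, so diegetic.
Sound (2): internal monologue — inside Dmitri's mind, not spoken into the scene, so meta-diegetic.
Sound (3): it accompanies on-screen graphics, not anything inside the story world, so non-diegetic.
(4) score with no on-screen or off-screen source; it exists for the audience alone → non-diegetic.
Only (2) is meta-diegetic.

2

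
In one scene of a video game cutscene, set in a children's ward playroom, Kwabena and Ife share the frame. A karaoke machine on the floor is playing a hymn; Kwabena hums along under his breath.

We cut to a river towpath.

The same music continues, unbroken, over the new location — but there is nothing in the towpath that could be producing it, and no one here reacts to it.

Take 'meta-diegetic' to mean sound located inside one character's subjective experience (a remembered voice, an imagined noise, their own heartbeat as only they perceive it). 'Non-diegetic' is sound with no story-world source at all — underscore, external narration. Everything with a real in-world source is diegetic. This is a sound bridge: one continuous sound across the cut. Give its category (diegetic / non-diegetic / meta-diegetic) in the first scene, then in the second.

Scene one: a karaoke machine is an on-screen source and Kwabena reacts to it → diegetic.
Scene two: there is no source in the towpath and no one hears it — it's now underscore → non-diegetic.

diegetic, non-diegetic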